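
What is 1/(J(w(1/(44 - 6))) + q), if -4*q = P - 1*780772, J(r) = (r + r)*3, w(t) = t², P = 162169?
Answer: 1444/223315689 ≈ 6.4662e-6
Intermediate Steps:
J(r) = 6*r (J(r) = (2*r)*3 = 6*r)
q = 618603/4 (q = -(162169 - 1*780772)/4 = -(162169 - 780772)/4 = -¼*(-618603) = 618603/4 ≈ 1.5465e+5)
1/(J(w(1/(44 - 6))) + q) = 1/(6*(1/(44 - 6))² + 618603/4) = 1/(6*(1/38)² + 618603/4) = 1/(6*(1/1444) + 618603/4) = 1/(3/722 + 618603/4) = 1/(223315689/1444) = 1444/223315689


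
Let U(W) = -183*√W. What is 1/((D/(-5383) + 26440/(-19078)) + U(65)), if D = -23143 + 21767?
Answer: 48854751505532/94089227620850660909 - 7909985947028907*√65/94089227620850660909 ≈ -0.00067727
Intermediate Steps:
D = -1376
1/((D/(-5383) + 26440/(-19078)) + U(65)) = 1/((-1376/(-5383) + 26440/(-19078)) - 183*√65) = 1/((-1376*(-1/5383) + 26440*(-1/19078)) - 183*√65) = 1/((1376/5383 - 13220/9539) - 183*√65) = 1/(-58037596/51348437 - 183*√65)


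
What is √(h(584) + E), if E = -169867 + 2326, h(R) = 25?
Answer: 2*I*√41879 ≈ 409.29*I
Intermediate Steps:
E = -167541
√(h(584) + E) = √(25 - 167541) = √(-167516) = 2*I*√41879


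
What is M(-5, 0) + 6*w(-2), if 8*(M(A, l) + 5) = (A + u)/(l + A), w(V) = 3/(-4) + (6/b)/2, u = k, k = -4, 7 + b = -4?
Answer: -4801/440 ≈ -10.911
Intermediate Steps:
b = -11 (b = -7 - 4 = -11)
u = -4
w(V) = -45/44 (w(V) = 3/(-4) + (6/(-11))/2 = 3*(-1/4) + (6*(-1/11))*(1/2) = -3/4 - 6/11*1/2 = -3/4 - 3/11 = -45/44)
M(A, l) = -5 + (-4 + A)/(8*(A + l)) (M(A, l) = -5 + ((A - 4)/(l + A))/8 = -5 + ((-4 + A)/(A + l))/8 = -5 + (-4 + A)/(8*(A + l)))
M(-5, 0) + 6*w(-2) = (-4 - 40*0 - 39*(-5))/(8*(-5 + 0)) + 6*(-45/44) = (1/8)*(-4 + 0 + 195)/(-5) - 135/22 = (1/8)*(-1/5)*191 - 135/22 = -191/40 - 135/22 = -4801/440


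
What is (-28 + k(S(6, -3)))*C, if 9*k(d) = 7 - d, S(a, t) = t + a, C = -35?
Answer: 8680/9 ≈ 964.44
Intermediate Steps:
S(a, t) = a + t
k(d) = 7/9 - d/9 (k(d) = (7 - d)/9 = 7/9 - d/9)
(-28 + k(S(6, -3)))*C = (-28 + (7/9 - (6 - 3)/9))*(-35) = (-28 + (7/9 - ⅑*3))*(-35) = (-28 + (7/9 - ⅓))*(-35) = (-28 + 4/9)*(-35) = -248/9*(-35) = 8680/9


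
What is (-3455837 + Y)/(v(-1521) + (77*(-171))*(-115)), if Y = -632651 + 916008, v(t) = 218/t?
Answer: -4825342080/2303105587 ≈ -2.0951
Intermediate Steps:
Y = 283357
(-3455837 + Y)/(v(-1521) + (77*(-171))*(-115)) = (-3455837 + 283357)/(218/(-1521) + (77*(-171))*(-115)) = -3172480/(218*(-1/1521) - 13167*(-115)) = -3172480/(-218/1521 + 1514205) = -3172480/2303105587/1521 = -3172480*1521/2303105587 = -4825342080/2303105587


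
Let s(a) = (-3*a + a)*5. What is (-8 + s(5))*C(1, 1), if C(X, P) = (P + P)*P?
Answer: -116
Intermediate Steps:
C(X, P) = 2*P² (C(X, P) = (2*P)*P = 2*P²)
s(a) = -10*a (s(a) = -2*a*5 = -10*a)
(-8 + s(5))*C(1, 1) = (-8 - 10*5)*(2*1²) = (-8 - 50)*(2*1) = -58*2 = -116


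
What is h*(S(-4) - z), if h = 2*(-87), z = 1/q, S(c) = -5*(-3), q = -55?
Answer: -143724/55 ≈ -2613.2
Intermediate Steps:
S(c) = 15
z = -1/55 (z = 1/(-55) = -1/55 ≈ -0.018182)
h = -174
h*(S(-4) - z) = -174*(15 - 1*(-1/55)) = -174*(15 + 1/55) = -174*826/55 = -143724/55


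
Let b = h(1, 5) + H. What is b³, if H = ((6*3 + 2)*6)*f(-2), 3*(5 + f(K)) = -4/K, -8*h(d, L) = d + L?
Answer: -9037905787/64 ≈ -1.4122e+8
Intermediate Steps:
h(d, L) = -L/8 - d/8 (h(d, L) = -(d + L)/8 = -(L + d)/8 = -L/8 - d/8)
f(K) = -5 - 4/(3*K) (f(K) = -5 + (-4/K)/3 = -5 - 4/(3*K))
H = -520 (H = ((6*3 + 2)*6)*(-5 - 4/3/(-2)) = ((18 + 2)*6)*(-5 - 4/3*(-½)) = (20*6)*(-5 + ⅔) = 120*(-13/3) = -520)
b = -2083/4 (b = (-⅛*5 - ⅛*1) - 520 = (-5/8 - ⅛) - 520 = -¾ - 520 = -2083/4 ≈ -520.75)
b³ = (-2083/4)³ = -9037905787/64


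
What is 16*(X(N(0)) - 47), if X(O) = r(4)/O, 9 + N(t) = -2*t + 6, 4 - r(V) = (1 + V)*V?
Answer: -2000/3 ≈ -666.67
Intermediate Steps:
r(V) = 4 - V*(1 + V) (r(V) = 4 - (1 + V)*V = 4 - V*(1 + V))
N(t) = -3 - 2*t (N(t) = -9 + (-2*t + 6) = -9 + (6 - 2*t) = -3 - 2*t)
X(O) = -16/O (X(O) = (4 - 1*4 - 1*4²)/O = (4 - 4 - 1*16)/O = (4 - 4 - 16)/O = -16/O)
16*(X(N(0)) - 47) = 16*(-16/(-3 - 2*0) - 47) = 16*(-16/(-3 + 0) - 47) = 16*(-16/(-3) - 47) = 16*(-16*(-⅓) - 47) = 16*(16/3 - 47) = 16*(-125/3) = -2000/3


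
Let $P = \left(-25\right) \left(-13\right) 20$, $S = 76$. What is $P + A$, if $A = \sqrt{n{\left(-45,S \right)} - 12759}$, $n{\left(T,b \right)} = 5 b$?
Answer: $6500 + i \sqrt{12379} \approx 6500.0 + 111.26 i$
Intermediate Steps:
$P = 6500$ ($P = 325 \cdot 20 = 6500$)
$A = i \sqrt{12379}$ ($A = \sqrt{5 \cdot 76 - 12759} = \sqrt{380 - 12759} = \sqrt{-12379} = i \sqrt{12379} \approx 111.26 i$)
$P + A = 6500 + i \sqrt{12379}$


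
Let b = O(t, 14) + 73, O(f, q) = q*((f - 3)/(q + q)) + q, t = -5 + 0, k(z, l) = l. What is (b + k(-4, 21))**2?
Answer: 10816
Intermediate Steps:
t = -5
O(f, q) = -3/2 + q + f/2 (O(f, q) = q*((-3 + f)/((2*q))) + q = q*((-3 + f)*(1/(2*q))) + q = q*((-3 + f)/(2*q)) + q = (-3/2 + f/2) + q = -3/2 + q + f/2)
b = 83 (b = (-3/2 + 14 + (1/2)*(-5)) + 73 = (-3/2 + 14 - 5/2) + 73 = 10 + 73 = 83)
(b + k(-4, 21))**2 = (83 + 21)**2 = 104**2 = 10816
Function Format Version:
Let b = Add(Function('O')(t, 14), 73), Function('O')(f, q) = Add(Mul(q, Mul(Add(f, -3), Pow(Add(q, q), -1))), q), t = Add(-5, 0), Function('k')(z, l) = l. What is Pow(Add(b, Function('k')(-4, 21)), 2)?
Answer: 10816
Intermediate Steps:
t = -5
Function('O')(f, q) = Add(Rational(-3, 2), q, Mul(Rational(1, 2), f)) (Function('O')(f, q) = Add(Mul(q, Mul(Add(-3, f), Pow(Mul(2, q), -1))), q) = Add(Mul(q, Mul(Add(-3, f), Mul(Rational(1, 2), Pow(q, -1)))), q) = Add(Mul(q, Mul(Rational(1, 2), Pow(q, -1), Add(-3, f))), q) = Add(Add(Rational(-3, 2), Mul(Rational(1, 2), f)), q) = Add(Rational(-3, 2), q, Mul(Rational(1, 2), f)))
b = 83 (b = Add(Add(Rational(-3, 2), 14, Mul(Rational(1, 2), -5)), 73) = Add(Add(Rational(-3, 2), 14, Rational(-5, 2)), 73) = Add(10, 73) = 83)
Pow(Add(b, Function('k')(-4, 21)), 2) = Pow(Add(83, 21), 2) = Pow(104, 2) = 10816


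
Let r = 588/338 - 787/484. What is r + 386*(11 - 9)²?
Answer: 126302317/81796 ≈ 1544.1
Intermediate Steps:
r = 9293/81796 (r = 588*(1/338) - 787*1/484 = 294/169 - 787/484 = 9293/81796 ≈ 0.11361)
r + 386*(11 - 9)² = 9293/81796 + 386*(11 - 9)² = 9293/81796 + 386*2² = 9293/81796 + 386*4 = 9293/81796 + 1544 = 126302317/81796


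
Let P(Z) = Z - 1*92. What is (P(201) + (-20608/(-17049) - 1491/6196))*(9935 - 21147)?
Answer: -32561183889835/26408901 ≈ -1.2330e+6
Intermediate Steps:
P(Z) = -92 + Z (P(Z) = Z - 92 = -92 + Z)
(P(201) + (-20608/(-17049) - 1491/6196))*(9935 - 21147) = ((-92 + 201) + (-20608/(-17049) - 1491/6196))*(9935 - 21147) = (109 + (-20608*(-1/17049) - 1491*1/6196))*(-11212) = (109 + (20608/17049 - 1491/6196))*(-11212) = (109 + 102267109/105635604)*(-11212) = (11616547945/105635604)*(-11212) = -32561183889835/26408901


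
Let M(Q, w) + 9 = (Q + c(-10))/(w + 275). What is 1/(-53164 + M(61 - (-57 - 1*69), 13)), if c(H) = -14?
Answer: -288/15313651 ≈ -1.8807e-5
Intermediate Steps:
M(Q, w) = -9 + (-14 + Q)/(275 + w) (M(Q, w) = -9 + (Q - 14)/(w + 275) = -9 + (-14 + Q)/(275 + w))
1/(-53164 + M(61 - (-57 - 1*69), 13)) = 1/(-53164 + (-2489 + (61 - (-57 - 1*69)) - 9*13)/(275 + 13)) = 1/(-53164 + (-2489 + (61 - (-57 - 69)) - 117)/288) = 1/(-53164 + (-2489 + (61 - 1*(-126)) - 117)/288) = 1/(-53164 + (-2489 + (61 + 126) - 117)/288) = 1/(-53164 + (-2489 + 187 - 117)/288) = 1/(-53164 + (1/288)*(-2419)) = 1/(-53164 - 2419/288) = 1/(-15313651/288) = -288/15313651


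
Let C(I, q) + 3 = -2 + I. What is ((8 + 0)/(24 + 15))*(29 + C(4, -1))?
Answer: 224/39 ≈ 5.7436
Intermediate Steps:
C(I, q) = -5 + I (C(I, q) = -3 + (-2 + I) = -5 + I)
((8 + 0)/(24 + 15))*(29 + C(4, -1)) = ((8 + 0)/(24 + 15))*(29 + (-5 + 4)) = (8/39)*(29 - 1) = (8*(1/39))*28 = (8/39)*28 = 224/39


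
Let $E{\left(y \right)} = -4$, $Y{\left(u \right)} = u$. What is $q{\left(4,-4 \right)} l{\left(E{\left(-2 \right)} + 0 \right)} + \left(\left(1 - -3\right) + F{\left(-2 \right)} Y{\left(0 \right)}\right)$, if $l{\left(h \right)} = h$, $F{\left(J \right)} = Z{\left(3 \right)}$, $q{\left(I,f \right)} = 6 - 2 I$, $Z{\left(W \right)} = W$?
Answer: $12$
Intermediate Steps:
$F{\left(J \right)} = 3$
$q{\left(4,-4 \right)} l{\left(E{\left(-2 \right)} + 0 \right)} + \left(\left(1 - -3\right) + F{\left(-2 \right)} Y{\left(0 \right)}\right) = \left(6 - 8\right) \left(-4 + 0\right) + \left(\left(1 - -3\right) + 3 \cdot 0\right) = \left(6 - 8\right) \left(-4\right) + \left(\left(1 + 3\right) + 0\right) = \left(-2\right) \left(-4\right) + \left(4 + 0\right) = 8 + 4 = 12$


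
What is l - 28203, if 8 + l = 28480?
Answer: 269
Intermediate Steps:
l = 28472 (l = -8 + 28480 = 28472)
l - 28203 = 28472 - 28203 = 269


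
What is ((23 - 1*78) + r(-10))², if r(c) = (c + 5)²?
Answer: 900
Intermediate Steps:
r(c) = (5 + c)²
((23 - 1*78) + r(-10))² = ((23 - 1*78) + (5 - 10)²)² = ((23 - 78) + (-5)²)² = (-55 + 25)² = (-30)² = 900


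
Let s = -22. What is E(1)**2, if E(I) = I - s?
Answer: 529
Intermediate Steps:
E(I) = 22 + I (E(I) = I - 1*(-22) = I + 22 = 22 + I)
E(1)**2 = (22 + 1)**2 = 23**2 = 529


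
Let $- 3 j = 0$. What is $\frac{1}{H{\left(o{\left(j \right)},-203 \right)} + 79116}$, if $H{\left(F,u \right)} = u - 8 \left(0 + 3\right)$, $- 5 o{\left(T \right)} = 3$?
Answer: $\frac{1}{78889} \approx 1.2676 \cdot 10^{-5}$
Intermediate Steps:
$j = 0$ ($j = \left(- \frac{1}{3}\right) 0 = 0$)
$o{\left(T \right)} = - \frac{3}{5}$ ($o{\left(T \right)} = \left(- \frac{1}{5}\right) 3 = - \frac{3}{5}$)
$H{\left(F,u \right)} = -24 + u$ ($H{\left(F,u \right)} = u - 24 = -24 + u$)
$\frac{1}{H{\left(o{\left(j \right)},-203 \right)} + 79116} = \frac{1}{\left(-24 - 203\right) + 79116} = \frac{1}{-227 + 79116} = \frac{1}{78889}$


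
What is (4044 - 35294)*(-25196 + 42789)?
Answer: -549781250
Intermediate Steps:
(4044 - 35294)*(-25196 + 42789) = -31250*17593 = -549781250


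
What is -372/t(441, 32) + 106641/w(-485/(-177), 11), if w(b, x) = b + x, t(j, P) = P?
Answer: 18847185/2432 ≈ 7749.7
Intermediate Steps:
-372/t(441, 32) + 106641/w(-485/(-177), 11) = -372/32 + 106641/(-485/(-177) + 11) = -372*1/32 + 106641/(-485*(-1/177) + 11) = -93/8 + 106641/(485/177 + 11) = -93/8 + 106641/(2432/177) = -93/8 + 106641*(177/2432) = -93/8 + 18875457/2432 = 18847185/2432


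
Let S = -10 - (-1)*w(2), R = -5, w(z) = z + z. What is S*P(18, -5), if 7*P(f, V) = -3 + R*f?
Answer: 558/7 ≈ 79.714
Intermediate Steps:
w(z) = 2*z
P(f, V) = -3/7 - 5*f/7 (P(f, V) = (-3 - 5*f)/7 = -3/7 - 5*f/7)
S = -6 (S = -10 - (-1)*2*2 = -10 - (-1)*4 = -10 - 1*(-4) = -10 + 4 = -6)
S*P(18, -5) = -6*(-3/7 - 5/7*18) = -6*(-3/7 - 90/7) = -6*(-93/7) = 558/7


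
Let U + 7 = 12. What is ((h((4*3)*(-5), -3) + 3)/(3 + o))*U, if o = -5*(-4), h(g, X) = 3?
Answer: 30/23 ≈ 1.3043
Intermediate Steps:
U = 5 (U = -7 + 12 = 5)
o = 20
((h((4*3)*(-5), -3) + 3)/(3 + o))*U = ((3 + 3)/(3 + 20))*5 = (6/23)*5 = 30/23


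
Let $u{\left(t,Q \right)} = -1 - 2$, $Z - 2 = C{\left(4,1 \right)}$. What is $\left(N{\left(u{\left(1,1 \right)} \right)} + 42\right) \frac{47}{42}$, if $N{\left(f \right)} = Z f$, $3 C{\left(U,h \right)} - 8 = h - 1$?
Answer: $\frac{94}{3} \approx 31.333$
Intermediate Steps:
$C{\left(U,h \right)} = \frac{7}{3} + \frac{h}{3}$ ($C{\left(U,h \right)} = \frac{8}{3} + \frac{h - 1}{3} = \frac{8}{3} + \frac{-1 + h}{3} = \frac{8}{3} + \left(- \frac{1}{3} + \frac{h}{3}\right) = \frac{7}{3} + \frac{h}{3}$)
$Z = \frac{14}{3}$ ($Z = 2 + \left(\frac{7}{3} + \frac{1}{3} \cdot 1\right) = 2 + \left(\frac{7}{3} + \frac{1}{3}\right) = 2 + \frac{8}{3} = \frac{14}{3} \approx 4.6667$)
$u{\left(t,Q \right)} = -3$
$N{\left(f \right)} = \frac{14 f}{3}$
$\left(N{\left(u{\left(1,1 \right)} \right)} + 42\right) \frac{47}{42} = \left(\frac{14}{3} \left(-3\right) + 42\right) \frac{47}{42} = \left(-14 + 42\right) 47 \cdot \frac{1}{42} = 28 \cdot \frac{47}{42} = \frac{94}{3}$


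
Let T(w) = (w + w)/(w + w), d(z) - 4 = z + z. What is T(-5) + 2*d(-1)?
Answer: 5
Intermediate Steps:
d(z) = 4 + 2*z (d(z) = 4 + (z + z) = 4 + 2*z)
T(w) = 1 (T(w) = (2*w)/((2*w)) = (2*w)*(1/(2*w)) = 1)
T(-5) + 2*d(-1) = 1 + 2*(4 + 2*(-1)) = 1 + 2*(4 - 2) = 1 + 2*2 = 1 + 4 = 5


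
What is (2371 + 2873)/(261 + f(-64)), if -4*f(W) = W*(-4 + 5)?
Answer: 5244/277 ≈ 18.931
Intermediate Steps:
f(W) = -W/4 (f(W) = -W*(-4 + 5)/4 = -W/4)
(2371 + 2873)/(261 + f(-64)) = (2371 + 2873)/(261 - ¼*(-64)) = 5244/(261 + 16) = 5244/277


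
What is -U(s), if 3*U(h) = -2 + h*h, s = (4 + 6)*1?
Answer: -98/3 ≈ -32.667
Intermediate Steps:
s = 10 (s = 10*1 = 10)
U(h) = -⅔ + h²/3 (U(h) = (-2 + h*h)/3 = (-2 + h²)/3 = -⅔ + h²/3)
-U(s) = -(-⅔ + (⅓)*10²) = -(-⅔ + (⅓)*100) = -(-⅔ + 100/3) = -1*98/3 = -98/3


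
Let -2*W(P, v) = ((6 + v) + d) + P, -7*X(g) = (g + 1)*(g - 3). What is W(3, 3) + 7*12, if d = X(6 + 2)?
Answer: 1137/14 ≈ 81.214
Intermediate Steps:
X(g) = -(1 + g)*(-3 + g)/7 (X(g) = -(g + 1)*(g - 3)/7 = -(1 + g)*(-3 + g)/7)
d = -45/7 (d = 3/7 - (6 + 2)**2/7 + 2*(6 + 2)/7 = 3/7 - 1/7*8**2 + (2/7)*8 = 3/7 - 1/7*64 + 16/7 = 3/7 - 64/7 + 16/7 = -45/7 ≈ -6.4286)
W(P, v) = 3/14 - P/2 - v/2 (W(P, v) = -(((6 + v) - 45/7) + P)/2 = -((-3/7 + v) + P)/2 = -(-3/7 + P + v)/2 = 3/14 - P/2 - v/2)
W(3, 3) + 7*12 = (3/14 - 1/2*3 - 1/2*3) + 7*12 = (3/14 - 3/2 - 3/2) + 84 = -39/14 + 84 = 1137/14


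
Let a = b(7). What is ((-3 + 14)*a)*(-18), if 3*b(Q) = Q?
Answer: -462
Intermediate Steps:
b(Q) = Q/3
a = 7/3 (a = (⅓)*7 = 7/3 ≈ 2.3333)
((-3 + 14)*a)*(-18) = ((-3 + 14)*(7/3))*(-18) = (11*(7/3))*(-18) = (77/3)*(-18) = -462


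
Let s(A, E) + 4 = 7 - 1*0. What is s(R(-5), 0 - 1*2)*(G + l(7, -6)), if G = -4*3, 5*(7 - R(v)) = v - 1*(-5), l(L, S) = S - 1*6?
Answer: -72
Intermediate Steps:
l(L, S) = -6 + S (l(L, S) = S - 6 = -6 + S)
R(v) = 6 - v/5 (R(v) = 7 - (v - 1*(-5))/5 = 7 - (v + 5)/5 = 7 - (5 + v)/5 = 7 + (-1 - v/5) = 6 - v/5)
G = -12
s(A, E) = 3 (s(A, E) = -4 + (7 - 1*0) = -4 + (7 + 0) = -4 + 7 = 3)
s(R(-5), 0 - 1*2)*(G + l(7, -6)) = 3*(-12 + (-6 - 6)) = 3*(-12 - 12) = 3*(-24) = -72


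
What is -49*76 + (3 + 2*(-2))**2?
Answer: -3723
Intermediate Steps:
-49*76 + (3 + 2*(-2))**2 = -3724 + (3 - 4)**2 = -3724 + (-1)**2 = -3724 + 1 = -3723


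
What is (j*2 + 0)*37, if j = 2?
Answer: 148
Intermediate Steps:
(j*2 + 0)*37 = (2*2 + 0)*37 = (4 + 0)*37 = 4*37 = 148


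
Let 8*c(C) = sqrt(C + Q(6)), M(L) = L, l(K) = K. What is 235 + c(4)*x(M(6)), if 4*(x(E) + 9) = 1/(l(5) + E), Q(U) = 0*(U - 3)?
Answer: 40965/176 ≈ 232.76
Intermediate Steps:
Q(U) = 0 (Q(U) = 0*(-3 + U) = 0)
x(E) = -9 + 1/(4*(5 + E))
c(C) = sqrt(C)/8 (c(C) = sqrt(C + 0)/8 = sqrt(C)/8)
235 + c(4)*x(M(6)) = 235 + (sqrt(4)/8)*((-179 - 36*6)/(4*(5 + 6))) = 235 + ((1/8)*2)*((1/4)*(-179 - 216)/11) = 235 + ((1/4)*(1/11)*(-395))/4 = 235 + (1/4)*(-395/44) = 235 - 395/176 = 40965/176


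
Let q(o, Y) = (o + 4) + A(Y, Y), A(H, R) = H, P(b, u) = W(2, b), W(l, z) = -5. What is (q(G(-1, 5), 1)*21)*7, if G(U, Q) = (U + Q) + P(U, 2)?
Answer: 588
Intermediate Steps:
P(b, u) = -5
G(U, Q) = -5 + Q + U (G(U, Q) = (U + Q) - 5 = (Q + U) - 5 = -5 + Q + U)
q(o, Y) = 4 + Y + o (q(o, Y) = (o + 4) + Y = (4 + o) + Y = 4 + Y + o)
(q(G(-1, 5), 1)*21)*7 = ((4 + 1 + (-5 + 5 - 1))*21)*7 = ((4 + 1 - 1)*21)*7 = (4*21)*7 = 84*7 = 588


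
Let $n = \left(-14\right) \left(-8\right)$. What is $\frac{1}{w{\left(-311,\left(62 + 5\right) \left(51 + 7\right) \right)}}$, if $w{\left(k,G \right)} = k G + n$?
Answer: $- \frac{1}{1208434} \approx -8.2752 \cdot 10^{-7}$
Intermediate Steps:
$n = 112$
$w{\left(k,G \right)} = 112 + G k$ ($w{\left(k,G \right)} = k G + 112 = G k + 112 = 112 + G k$)
$\frac{1}{w{\left(-311,\left(62 + 5\right) \left(51 + 7\right) \right)}} = \frac{1}{112 + \left(62 + 5\right) \left(51 + 7\right) \left(-311\right)} = \frac{1}{112 + 67 \cdot 58 \left(-311\right)} = \frac{1}{112 + 3886 \left(-311\right)} = \frac{1}{112 - 1208546} = \frac{1}{-1208434} = - \frac{1}{1208434}$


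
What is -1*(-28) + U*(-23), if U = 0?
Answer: 28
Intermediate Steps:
-1*(-28) + U*(-23) = -1*(-28) + 0*(-23) = 28 + 0 = 28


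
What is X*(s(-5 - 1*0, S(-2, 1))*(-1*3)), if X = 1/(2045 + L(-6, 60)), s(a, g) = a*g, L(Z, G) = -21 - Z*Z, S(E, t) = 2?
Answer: 15/994 ≈ 0.015091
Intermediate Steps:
L(Z, G) = -21 - Z**2
X = 1/1988 (X = 1/(2045 + (-21 - 1*(-6)**2)) = 1/(2045 + (-21 - 1*36)) = 1/(2045 + (-21 - 36)) = 1/(2045 - 57) = 1/1988 ≈ 0.00050302)
X*(s(-5 - 1*0, S(-2, 1))*(-1*3)) = (((-5 - 1*0)*2)*(-1*3))/1988 = (((-5 + 0)*2)*(-3))/1988 = (-5*2*(-3))/1988 = (-10*(-3))/1988 = (1/1988)*30 = 15/994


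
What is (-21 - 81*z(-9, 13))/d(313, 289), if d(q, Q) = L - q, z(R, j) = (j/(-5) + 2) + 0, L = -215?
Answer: -23/440 ≈ -0.052273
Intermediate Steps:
z(R, j) = 2 - j/5 (z(R, j) = (j*(-⅕) + 2) + 0 = (-j/5 + 2) + 0 = (2 - j/5) + 0 = 2 - j/5)
d(q, Q) = -215 - q
(-21 - 81*z(-9, 13))/d(313, 289) = (-21 - 81*(2 - ⅕*13))/(-215 - 1*313) = (-21 - 81*(2 - 13/5))/(-215 - 313) = (-21 - 81*(-⅗))/(-528) = (-21 + 243/5)*(-1/528) = (138/5)*(-1/528) = -23/440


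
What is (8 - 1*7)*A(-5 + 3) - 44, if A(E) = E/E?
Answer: -43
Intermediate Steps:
A(E) = 1
(8 - 1*7)*A(-5 + 3) - 44 = (8 - 1*7)*1 - 44 = (8 - 7)*1 - 44 = 1*1 - 44 = 1 - 44 = -43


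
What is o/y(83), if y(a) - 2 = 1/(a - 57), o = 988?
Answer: 25688/53 ≈ 484.68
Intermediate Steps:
y(a) = 2 + 1/(-57 + a) (y(a) = 2 + 1/(a - 57) = 2 + 1/(-57 + a))
o/y(83) = 988/(((-113 + 2*83)/(-57 + 83))) = 988/(((-113 + 166)/26)) = 988/(((1/26)*53)) = 988/(53/26) = 988*(26/53) = 25688/53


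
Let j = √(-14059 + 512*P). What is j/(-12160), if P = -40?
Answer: -I*√34539/12160 ≈ -0.015283*I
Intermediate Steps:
j = I*√34539 (j = √(-14059 + 512*(-40)) = √(-14059 - 20480) = √(-34539) = I*√34539 ≈ 185.85*I)
j/(-12160) = (I*√34539)/(-12160) = (I*√34539)*(-1/12160) = -I*√34539/12160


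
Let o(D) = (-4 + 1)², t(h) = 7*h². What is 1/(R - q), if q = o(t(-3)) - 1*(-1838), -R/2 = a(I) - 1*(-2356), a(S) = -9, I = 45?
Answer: -1/6541 ≈ -0.00015288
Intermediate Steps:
o(D) = 9 (o(D) = (-3)² = 9)
R = -4694 (R = -2*(-9 - 1*(-2356)) = -2*(-9 + 2356) = -2*2347 = -4694)
q = 1847 (q = 9 - 1*(-1838) = 9 + 1838 = 1847)
1/(R - q) = 1/(-4694 - 1*1847) = 1/(-4694 - 1847) = 1/(-6541) = -1/6541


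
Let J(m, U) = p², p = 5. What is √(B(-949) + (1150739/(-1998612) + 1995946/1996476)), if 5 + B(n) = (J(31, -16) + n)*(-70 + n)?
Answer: 5*√2360631140855882041408283/7917025578 ≈ 970.34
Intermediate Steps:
J(m, U) = 25 (J(m, U) = 5² = 25)
B(n) = -5 + (-70 + n)*(25 + n) (B(n) = -5 + (25 + n)*(-70 + n) = -5 + (-70 + n)*(25 + n))
√(B(-949) + (1150739/(-1998612) + 1995946/1996476)) = √((-1755 + (-949)² - 45*(-949)) + (1150739/(-1998612) + 1995946/1996476)) = √((-1755 + 900601 + 42705) + (1150739*(-1/1998612) + 1995946*(1/1996476))) = √(941551 + (-1150739/1998612 + 997973/998238)) = √(941551 + 140974902599/332515074276) = √(313080041674544675/332515074276) = 5*√2360631140855882041408283/7917025578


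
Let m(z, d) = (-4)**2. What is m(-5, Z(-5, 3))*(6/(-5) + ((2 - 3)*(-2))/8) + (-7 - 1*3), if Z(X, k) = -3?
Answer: -126/5 ≈ -25.200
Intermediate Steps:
m(z, d) = 16
m(-5, Z(-5, 3))*(6/(-5) + ((2 - 3)*(-2))/8) + (-7 - 1*3) = 16*(6/(-5) + ((2 - 3)*(-2))/8) + (-7 - 1*3) = 16*(6*(-1/5) - 1*(-2)*(1/8)) + (-7 - 3) = 16*(-6/5 + 2*(1/8)) - 10 = 16*(-6/5 + 1/4) - 10 = 16*(-19/20) - 10 = -76/5 - 10 = -126/5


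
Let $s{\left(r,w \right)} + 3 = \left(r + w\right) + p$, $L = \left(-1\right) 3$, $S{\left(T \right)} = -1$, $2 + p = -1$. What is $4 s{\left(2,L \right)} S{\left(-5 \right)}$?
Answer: $28$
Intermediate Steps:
$p = -3$ ($p = -2 - 1 = -3$)
$L = -3$
$s{\left(r,w \right)} = -6 + r + w$ ($s{\left(r,w \right)} = -3 - \left(3 - r - w\right) = -3 + \left(-3 + r + w\right) = -6 + r + w$)
$4 s{\left(2,L \right)} S{\left(-5 \right)} = 4 \left(-6 + 2 - 3\right) \left(-1\right) = 4 \left(-7\right) \left(-1\right) = \left(-28\right) \left(-1\right) = 28$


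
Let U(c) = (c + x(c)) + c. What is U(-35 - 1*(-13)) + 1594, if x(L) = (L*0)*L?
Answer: 1550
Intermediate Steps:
x(L) = 0 (x(L) = 0*L = 0)
U(c) = 2*c (U(c) = (c + 0) + c = c + c = 2*c)
U(-35 - 1*(-13)) + 1594 = 2*(-35 - 1*(-13)) + 1594 = 2*(-35 + 13) + 1594 = 2*(-22) + 1594 = -44 + 1594 = 1550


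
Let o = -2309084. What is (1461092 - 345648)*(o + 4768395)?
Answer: 2743223699084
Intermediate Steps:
(1461092 - 345648)*(o + 4768395) = (1461092 - 345648)*(-2309084 + 4768395) = 1115444*2459311 = 2743223699084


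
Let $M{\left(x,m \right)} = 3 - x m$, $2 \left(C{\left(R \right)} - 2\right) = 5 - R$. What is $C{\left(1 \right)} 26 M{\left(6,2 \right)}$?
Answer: $-936$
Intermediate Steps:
$C{\left(R \right)} = \frac{9}{2} - \frac{R}{2}$ ($C{\left(R \right)} = 2 + \frac{5 - R}{2} = 2 - \left(- \frac{5}{2} + \frac{R}{2}\right) = \frac{9}{2} - \frac{R}{2}$)
$M{\left(x,m \right)} = 3 - m x$
$C{\left(1 \right)} 26 M{\left(6,2 \right)} = \left(\frac{9}{2} - \frac{1}{2}\right) 26 \left(3 - 2 \cdot 6\right) = \left(\frac{9}{2} - \frac{1}{2}\right) 26 \left(3 - 12\right) = 4 \cdot 26 \left(-9\right) = 104 \left(-9\right) = -936$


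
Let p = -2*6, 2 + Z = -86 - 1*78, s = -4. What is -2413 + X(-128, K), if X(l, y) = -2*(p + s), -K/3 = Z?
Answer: -2381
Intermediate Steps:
Z = -166 (Z = -2 + (-86 - 1*78) = -2 + (-86 - 78) = -2 - 164 = -166)
p = -12
K = 498 (K = -3*(-166) = 498)
X(l, y) = 32 (X(l, y) = -2*(-12 - 4) = -2*(-16) = 32)
-2413 + X(-128, K) = -2413 + 32 = -2381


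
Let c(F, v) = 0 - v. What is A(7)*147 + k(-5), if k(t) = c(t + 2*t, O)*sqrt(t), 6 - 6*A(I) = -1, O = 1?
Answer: 343/2 - I*sqrt(5) ≈ 171.5 - 2.2361*I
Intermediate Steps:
A(I) = 7/6 (A(I) = 1 - 1/6*(-1) = 1 + 1/6 = 7/6)
c(F, v) = -v
k(t) = -sqrt(t) (k(t) = (-1*1)*sqrt(t) = -sqrt(t))
A(7)*147 + k(-5) = (7/6)*147 - sqrt(-5) = 343/2 - I*sqrt(5)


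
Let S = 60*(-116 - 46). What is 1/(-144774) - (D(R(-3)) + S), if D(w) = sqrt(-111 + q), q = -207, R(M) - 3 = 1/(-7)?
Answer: 1407203279/144774 - I*sqrt(318) ≈ 9720.0 - 17.833*I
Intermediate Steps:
S = -9720 (S = 60*(-162) = -9720)
R(M) = 20/7 (R(M) = 3 + 1/(-7) = 3 - 1/7 = 20/7)
D(w) = I*sqrt(318) (D(w) = sqrt(-111 - 207) = sqrt(-318) = I*sqrt(318))
1/(-144774) - (D(R(-3)) + S) = 1/(-144774) - (I*sqrt(318) - 9720) = -1/144774 - (-9720 + I*sqrt(318)) = -1/144774 + (9720 - I*sqrt(318)) = 1407203279/144774 - I*sqrt(318)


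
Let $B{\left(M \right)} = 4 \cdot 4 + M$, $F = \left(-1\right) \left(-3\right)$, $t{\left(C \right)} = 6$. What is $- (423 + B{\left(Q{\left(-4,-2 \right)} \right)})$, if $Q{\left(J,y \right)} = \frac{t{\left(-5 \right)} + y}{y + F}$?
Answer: $-443$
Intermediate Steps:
$F = 3$
$Q{\left(J,y \right)} = \frac{6 + y}{3 + y}$ ($Q{\left(J,y \right)} = \frac{6 + y}{y + 3} = \frac{6 + y}{3 + y}$)
$B{\left(M \right)} = 16 + M$
$- (423 + B{\left(Q{\left(-4,-2 \right)} \right)}) = - (423 + \left(16 + \frac{6 - 2}{3 - 2}\right)) = - (423 + \left(16 + 1^{-1} \cdot 4\right)) = - (423 + \left(16 + 1 \cdot 4\right)) = - (423 + \left(16 + 4\right)) = - (423 + 20) = \left(-1\right) 443 = -443$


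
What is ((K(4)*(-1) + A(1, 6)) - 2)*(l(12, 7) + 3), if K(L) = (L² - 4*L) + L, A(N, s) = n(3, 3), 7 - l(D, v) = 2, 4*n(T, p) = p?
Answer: -42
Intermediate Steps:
n(T, p) = p/4
l(D, v) = 5 (l(D, v) = 7 - 1*2 = 7 - 2 = 5)
A(N, s) = ¾ (A(N, s) = (¼)*3 = ¾)
K(L) = L² - 3*L
((K(4)*(-1) + A(1, 6)) - 2)*(l(12, 7) + 3) = (((4*(-3 + 4))*(-1) + ¾) - 2)*(5 + 3) = (((4*1)*(-1) + ¾) - 2)*8 = ((4*(-1) + ¾) - 2)*8 = ((-4 + ¾) - 2)*8 = (-13/4 - 2)*8 = -21/4*8 = -42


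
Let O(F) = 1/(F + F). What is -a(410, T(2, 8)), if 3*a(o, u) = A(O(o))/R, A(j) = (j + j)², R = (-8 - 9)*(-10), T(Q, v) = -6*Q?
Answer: -1/85731000 ≈ -1.1664e-8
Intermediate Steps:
O(F) = 1/(2*F)
R = 170 (R = -17*(-10) = 170)
A(j) = 4*j² (A(j) = (2*j)² = 4*j²)
a(o, u) = 1/(510*o²) (a(o, u) = ((4*(1/(2*o))²)/170)/3 = ((4*(1/(4*o²)))*(1/170))/3 = ((1/170)/o²)/3 = (1/(170*o²))/3 = 1/(510*o²))
-a(410, T(2, 8)) = -1/(510*410²) = -1/(510*168100) = -1*1/85731000 = -1/85731000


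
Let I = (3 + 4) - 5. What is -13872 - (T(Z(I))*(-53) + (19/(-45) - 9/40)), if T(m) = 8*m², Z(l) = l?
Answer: -4383127/360 ≈ -12175.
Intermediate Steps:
I = 2 (I = 7 - 5 = 2)
-13872 - (T(Z(I))*(-53) + (19/(-45) - 9/40)) = -13872 - ((8*2²)*(-53) + (19/(-45) - 9/40)) = -13872 - ((8*4)*(-53) + (19*(-1/45) - 9*1/40)) = -13872 - (32*(-53) + (-19/45 - 9/40)) = -13872 - (-1696 - 233/360) = -13872 - 1*(-610793/360) = -13872 + 610793/360 = -4383127/360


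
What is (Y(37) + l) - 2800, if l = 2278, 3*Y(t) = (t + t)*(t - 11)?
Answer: 358/3 ≈ 119.33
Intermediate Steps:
Y(t) = 2*t*(-11 + t)/3 (Y(t) = ((t + t)*(t - 11))/3 = ((2*t)*(-11 + t))/3 = (2*t*(-11 + t))/3 = 2*t*(-11 + t)/3)
(Y(37) + l) - 2800 = ((2/3)*37*(-11 + 37) + 2278) - 2800 = ((2/3)*37*26 + 2278) - 2800 = (1924/3 + 2278) - 2800 = 8758/3 - 2800 = 358/3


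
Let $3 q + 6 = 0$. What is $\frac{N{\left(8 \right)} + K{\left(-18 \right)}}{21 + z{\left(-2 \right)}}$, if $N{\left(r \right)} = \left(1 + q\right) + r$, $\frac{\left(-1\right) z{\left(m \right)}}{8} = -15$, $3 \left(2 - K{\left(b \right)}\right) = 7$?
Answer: $\frac{20}{423} \approx 0.047281$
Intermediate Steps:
$q = -2$ ($q = -2 + \frac{1}{3} \cdot 0 = -2 + 0 = -2$)
$K{\left(b \right)} = - \frac{1}{3}$ ($K{\left(b \right)} = 2 - \frac{7}{3} = - \frac{1}{3}$)
$z{\left(m \right)} = 120$ ($z{\left(m \right)} = \left(-8\right) \left(-15\right) = 120$)
$N{\left(r \right)} = -1 + r$ ($N{\left(r \right)} = \left(1 - 2\right) + r = -1 + r$)
$\frac{N{\left(8 \right)} + K{\left(-18 \right)}}{21 + z{\left(-2 \right)}} = \frac{\left(-1 + 8\right) - \frac{1}{3}}{21 + 120} = \frac{7 - \frac{1}{3}}{141} = \frac{20}{3} \cdot \frac{1}{141} = \frac{20}{423}$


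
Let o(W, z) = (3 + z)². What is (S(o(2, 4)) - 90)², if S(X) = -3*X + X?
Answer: 35344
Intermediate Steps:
S(X) = -2*X
(S(o(2, 4)) - 90)² = (-2*(3 + 4)² - 90)² = (-2*7² - 90)² = (-2*49 - 90)² = (-98 - 90)² = (-188)² = 35344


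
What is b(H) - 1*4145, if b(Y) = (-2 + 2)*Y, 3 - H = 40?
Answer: -4145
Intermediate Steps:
H = -37 (H = 3 - 1*40 = 3 - 40 = -37)
b(Y) = 0 (b(Y) = 0*Y = 0)
b(H) - 1*4145 = 0 - 1*4145 = 0 - 4145 = -4145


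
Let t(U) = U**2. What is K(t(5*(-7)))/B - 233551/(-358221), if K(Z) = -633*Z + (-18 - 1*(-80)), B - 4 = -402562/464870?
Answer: -64558955426920096/260949311439 ≈ -2.4740e+5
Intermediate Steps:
B = 728459/232435 (B = 4 - 402562/464870 = 4 - 402562*1/464870 = 4 - 201281/232435 = 728459/232435 ≈ 3.1340)
K(Z) = 62 - 633*Z (K(Z) = -633*Z + (-18 + 80) = -633*Z + 62 = 62 - 633*Z)
K(t(5*(-7)))/B - 233551/(-358221) = (62 - 633*(5*(-7))**2)/(728459/232435) - 233551/(-358221) = (62 - 633*(-35)**2)*(232435/728459) - 233551*(-1/358221) = (62 - 633*1225)*(232435/728459) + 233551/358221 = (62 - 775425)*(232435/728459) + 233551/358221 = -775363*232435/728459 + 233551/358221 = -180221498905/728459 + 233551/358221 = -64558955426920096/260949311439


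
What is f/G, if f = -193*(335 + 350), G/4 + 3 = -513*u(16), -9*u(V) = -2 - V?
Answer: 132205/4116 ≈ 32.120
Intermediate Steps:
u(V) = 2/9 + V/9 (u(V) = -(-2 - V)/9 = 2/9 + V/9)
G = -4116 (G = -12 + 4*(-513*(2/9 + (1/9)*16)) = -12 + 4*(-513*(2/9 + 16/9)) = -12 + 4*(-513*2) = -12 + 4*(-1026) = -12 - 4104 = -4116)
f = -132205 (f = -193*685 = -132205)
f/G = -132205/(-4116) = -132205*(-1/4116) = 132205/4116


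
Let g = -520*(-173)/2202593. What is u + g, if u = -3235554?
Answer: -7126608501562/2202593 ≈ -3.2356e+6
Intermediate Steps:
g = 89960/2202593 (g = 89960*(1/2202593) = 89960/2202593 ≈ 0.040843)
u + g = -3235554 + 89960/2202593 = -7126608501562/2202593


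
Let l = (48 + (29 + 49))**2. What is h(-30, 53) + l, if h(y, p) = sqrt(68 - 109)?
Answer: 15876 + I*sqrt(41) ≈ 15876.0 + 6.4031*I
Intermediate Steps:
h(y, p) = I*sqrt(41) (h(y, p) = sqrt(-41) = I*sqrt(41))
l = 15876 (l = (48 + 78)**2 = 126**2 = 15876)
h(-30, 53) + l = I*sqrt(41) + 15876 = 15876 + I*sqrt(41)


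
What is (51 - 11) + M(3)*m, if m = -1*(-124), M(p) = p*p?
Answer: 1156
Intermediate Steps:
M(p) = p**2
m = 124
(51 - 11) + M(3)*m = (51 - 11) + 3**2*124 = 40 + 9*124 = 40 + 1116 = 1156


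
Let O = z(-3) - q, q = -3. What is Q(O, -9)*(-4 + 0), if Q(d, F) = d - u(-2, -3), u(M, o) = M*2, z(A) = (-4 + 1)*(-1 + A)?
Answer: -76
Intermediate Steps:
z(A) = 3 - 3*A (z(A) = -3*(-1 + A) = 3 - 3*A)
u(M, o) = 2*M
O = 15 (O = (3 - 3*(-3)) - 1*(-3) = (3 + 9) + 3 = 12 + 3 = 15)
Q(d, F) = 4 + d (Q(d, F) = d - 2*(-2) = d - 1*(-4) = d + 4 = 4 + d)
Q(O, -9)*(-4 + 0) = (4 + 15)*(-4 + 0) = 19*(-4) = -76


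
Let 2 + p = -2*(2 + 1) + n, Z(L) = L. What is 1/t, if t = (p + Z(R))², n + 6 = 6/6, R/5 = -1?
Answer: 1/324 ≈ 0.0030864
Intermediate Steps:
R = -5 (R = 5*(-1) = -5)
n = -5 (n = -6 + 6/6 = -6 + 6*(⅙) = -6 + 1 = -5)
p = -13 (p = -2 + (-2*(2 + 1) - 5) = -2 + (-2*3 - 5) = -2 + (-6 - 5) = -2 - 11 = -13)
t = 324 (t = (-13 - 5)² = (-18)² = 324)
1/t = 1/324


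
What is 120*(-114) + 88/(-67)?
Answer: -916648/67 ≈ -13681.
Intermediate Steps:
120*(-114) + 88/(-67) = -13680 + 88*(-1/67) = -13680 - 88/67 = -916648/67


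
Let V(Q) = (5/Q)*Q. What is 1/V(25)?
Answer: ⅕ ≈ 0.20000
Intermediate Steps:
V(Q) = 5
1/V(25) = 1/5 = ⅕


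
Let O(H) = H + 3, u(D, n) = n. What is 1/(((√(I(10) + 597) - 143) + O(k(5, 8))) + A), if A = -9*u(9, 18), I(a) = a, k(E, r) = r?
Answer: -294/85829 - √607/85829 ≈ -0.0037125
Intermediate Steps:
O(H) = 3 + H
A = -162 (A = -9*18 = -162)
1/(((√(I(10) + 597) - 143) + O(k(5, 8))) + A) = 1/(((√(10 + 597) - 143) + (3 + 8)) - 162) = 1/(((√607 - 143) + 11) - 162) = 1/(((-143 + √607) + 11) - 162) = 1/((-132 + √607) - 162) = 1/(-294 + √607)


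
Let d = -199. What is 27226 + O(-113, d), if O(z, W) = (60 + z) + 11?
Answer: 27184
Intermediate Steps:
O(z, W) = 71 + z
27226 + O(-113, d) = 27226 + (71 - 113) = 27226 - 42 = 27184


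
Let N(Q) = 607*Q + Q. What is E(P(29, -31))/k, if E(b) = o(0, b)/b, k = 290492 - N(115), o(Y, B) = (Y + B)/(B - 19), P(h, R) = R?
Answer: -1/11028600 ≈ -9.0673e-8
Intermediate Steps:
N(Q) = 608*Q
o(Y, B) = (B + Y)/(-19 + B)
k = 220572 (k = 290492 - 608*115 = 290492 - 1*69920 = 290492 - 69920 = 220572)
E(b) = 1/(-19 + b) (E(b) = ((b + 0)/(-19 + b))/b = (b/(-19 + b))/b = 1/(-19 + b))
E(P(29, -31))/k = 1/(-19 - 31*220572) = (1/220572)/(-50) = -1/50*1/220572 = -1/11028600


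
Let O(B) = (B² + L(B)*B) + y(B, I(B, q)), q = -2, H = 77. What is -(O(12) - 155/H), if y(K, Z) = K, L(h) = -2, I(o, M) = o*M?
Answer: -10009/77 ≈ -129.99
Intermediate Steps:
I(o, M) = M*o
O(B) = B² - B (O(B) = (B² - 2*B) + B = B² - B)
-(O(12) - 155/H) = -(12*(-1 + 12) - 155/77) = -(12*11 + (1/77)*(-155)) = -(132 - 155/77) = -1*10009/77 = -10009/77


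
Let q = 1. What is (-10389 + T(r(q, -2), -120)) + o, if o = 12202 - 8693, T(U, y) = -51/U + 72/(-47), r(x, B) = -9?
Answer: -969497/141 ≈ -6875.9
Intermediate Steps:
T(U, y) = -72/47 - 51/U (T(U, y) = -51/U + 72*(-1/47) = -51/U - 72/47 = -72/47 - 51/U)
o = 3509
(-10389 + T(r(q, -2), -120)) + o = (-10389 + (-72/47 - 51/(-9))) + 3509 = (-10389 + (-72/47 - 51*(-⅑))) + 3509 = (-10389 + (-72/47 + 17/3)) + 3509 = (-10389 + 583/141) + 3509 = -1464266/141 + 3509 = -969497/141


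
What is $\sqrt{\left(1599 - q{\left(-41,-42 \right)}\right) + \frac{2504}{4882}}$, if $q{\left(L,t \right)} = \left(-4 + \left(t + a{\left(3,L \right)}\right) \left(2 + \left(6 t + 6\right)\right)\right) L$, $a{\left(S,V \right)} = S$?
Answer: $\frac{\sqrt{2333290589403}}{2441} \approx 625.77$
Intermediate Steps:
$q{\left(L,t \right)} = L \left(-4 + \left(3 + t\right) \left(8 + 6 t\right)\right)$ ($q{\left(L,t \right)} = \left(-4 + \left(t + 3\right) \left(2 + \left(6 t + 6\right)\right)\right) L = \left(-4 + \left(3 + t\right) \left(2 + \left(6 + 6 t\right)\right)\right) L = \left(-4 + \left(3 + t\right) \left(8 + 6 t\right)\right) L = L \left(-4 + \left(3 + t\right) \left(8 + 6 t\right)\right)$)
$\sqrt{\left(1599 - q{\left(-41,-42 \right)}\right) + \frac{2504}{4882}} = \sqrt{\left(1599 - 2 \left(-41\right) \left(10 + 3 \left(-42\right)^{2} + 13 \left(-42\right)\right)\right) + \frac{2504}{4882}} = \sqrt{\left(1599 - 2 \left(-41\right) \left(10 + 3 \cdot 1764 - 546\right)\right) + 2504 \cdot \frac{1}{4882}} = \sqrt{\left(1599 - 2 \left(-41\right) \left(10 + 5292 - 546\right)\right) + \frac{1252}{2441}} = \sqrt{\left(1599 - 2 \left(-41\right) 4756\right) + \frac{1252}{2441}} = \sqrt{\left(1599 - -389992\right) + \frac{1252}{2441}} = \sqrt{\left(1599 + 389992\right) + \frac{1252}{2441}} = \sqrt{391591 + \frac{1252}{2441}} = \sqrt{\frac{955874883}{2441}} = \frac{\sqrt{2333290589403}}{2441}$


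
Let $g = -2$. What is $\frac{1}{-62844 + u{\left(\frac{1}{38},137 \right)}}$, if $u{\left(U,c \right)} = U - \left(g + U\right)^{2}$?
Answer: $- \frac{1444}{90752323} \approx -1.5911 \cdot 10^{-5}$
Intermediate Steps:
$u{\left(U,c \right)} = U - \left(-2 + U\right)^{2}$
$\frac{1}{-62844 + u{\left(\frac{1}{38},137 \right)}} = \frac{1}{-62844 + \left(\frac{1}{38} - \left(-2 + \frac{1}{38}\right)^{2}\right)} = \frac{1}{-62844 + \left(\frac{1}{38} - \left(- \frac{75}{38}\right)^{2}\right)} = \frac{1}{-62844 + \left(\frac{1}{38} - \frac{5625}{1444}\right)} = \frac{1}{-62844 - \frac{5587}{1444}} = \frac{1}{- \frac{90752323}{1444}} = - \frac{1444}{90752323}$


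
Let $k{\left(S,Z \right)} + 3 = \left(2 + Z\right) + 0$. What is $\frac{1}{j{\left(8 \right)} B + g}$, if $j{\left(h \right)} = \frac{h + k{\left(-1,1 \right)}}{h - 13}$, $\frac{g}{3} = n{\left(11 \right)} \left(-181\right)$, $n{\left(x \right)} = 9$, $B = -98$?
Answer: $- \frac{5}{23651} \approx -0.00021141$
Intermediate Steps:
$k{\left(S,Z \right)} = -1 + Z$ ($k{\left(S,Z \right)} = -3 + \left(\left(2 + Z\right) + 0\right) = -3 + \left(2 + Z\right) = -1 + Z$)
$g = -4887$ ($g = 3 \cdot 9 \left(-181\right) = 3 \left(-1629\right) = -4887$)
$j{\left(h \right)} = \frac{h}{-13 + h}$ ($j{\left(h \right)} = \frac{h + \left(-1 + 1\right)}{h - 13} = \frac{h + 0}{-13 + h} = \frac{h}{-13 + h}$)
$\frac{1}{j{\left(8 \right)} B + g} = \frac{1}{\frac{8}{-13 + 8} \left(-98\right) - 4887} = \frac{1}{\frac{8}{-5} \left(-98\right) - 4887} = \frac{1}{8 \left(- \frac{1}{5}\right) \left(-98\right) - 4887} = \frac{1}{\left(- \frac{8}{5}\right) \left(-98\right) - 4887} = \frac{1}{\frac{784}{5} - 4887} = \frac{1}{- \frac{23651}{5}} = - \frac{5}{23651}$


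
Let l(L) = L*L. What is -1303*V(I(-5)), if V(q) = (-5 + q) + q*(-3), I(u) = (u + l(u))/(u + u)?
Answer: 1303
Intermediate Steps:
l(L) = L**2
I(u) = (u + u**2)/(2*u) (I(u) = (u + u**2)/(u + u) = (u + u**2)/((2*u)) = (u + u**2)*(1/(2*u)) = (u + u**2)/(2*u))
V(q) = -5 - 2*q (V(q) = (-5 + q) - 3*q = -5 - 2*q)
-1303*V(I(-5)) = -1303*(-5 - 2*(1/2 + (1/2)*(-5))) = -1303*(-5 - 2*(1/2 - 5/2)) = -1303*(-5 - 2*(-2)) = -1303*(-5 + 4) = -1303*(-1) = 1303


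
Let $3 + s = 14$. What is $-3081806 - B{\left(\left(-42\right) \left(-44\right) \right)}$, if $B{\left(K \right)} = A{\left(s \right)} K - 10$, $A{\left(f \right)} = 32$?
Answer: $-3140932$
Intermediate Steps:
$s = 11$ ($s = -3 + 14 = 11$)
$B{\left(K \right)} = -10 + 32 K$ ($B{\left(K \right)} = 32 K - 10 = -10 + 32 K$)
$-3081806 - B{\left(\left(-42\right) \left(-44\right) \right)} = -3081806 - \left(-10 + 32 \left(\left(-42\right) \left(-44\right)\right)\right) = -3081806 - \left(-10 + 32 \cdot 1848\right) = -3081806 - \left(-10 + 59136\right) = -3081806 - 59126 = -3140932$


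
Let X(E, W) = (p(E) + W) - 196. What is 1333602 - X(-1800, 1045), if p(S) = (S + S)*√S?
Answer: 1332753 + 108000*I*√2 ≈ 1.3328e+6 + 1.5274e+5*I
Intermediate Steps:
p(S) = 2*S^(3/2) (p(S) = (2*S)*√S = 2*S^(3/2))
X(E, W) = -196 + W + 2*E^(3/2) (X(E, W) = (2*E^(3/2) + W) - 196 = (W + 2*E^(3/2)) - 196 = -196 + W + 2*E^(3/2))
1333602 - X(-1800, 1045) = 1333602 - (-196 + 1045 + 2*(-1800)^(3/2)) = 1333602 - (-196 + 1045 + 2*(-54000*I*√2)) = 1333602 - (-196 + 1045 - 108000*I*√2) = 1333602 - (849 - 108000*I*√2) = 1333602 + (-849 + 108000*I*√2) = 1332753 + 108000*I*√2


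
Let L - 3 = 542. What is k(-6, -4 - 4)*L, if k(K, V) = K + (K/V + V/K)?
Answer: -25615/12 ≈ -2134.6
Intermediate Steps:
L = 545 (L = 3 + 542 = 545)
k(K, V) = K + K/V + V/K
k(-6, -4 - 4)*L = (-6 - 6/(-4 - 4) + (-4 - 4)/(-6))*545 = (-6 - 6/(-8) - 8*(-⅙))*545 = (-6 - 6*(-⅛) + 4/3)*545 = (-6 + ¾ + 4/3)*545 = -47/12*545 = -25615/12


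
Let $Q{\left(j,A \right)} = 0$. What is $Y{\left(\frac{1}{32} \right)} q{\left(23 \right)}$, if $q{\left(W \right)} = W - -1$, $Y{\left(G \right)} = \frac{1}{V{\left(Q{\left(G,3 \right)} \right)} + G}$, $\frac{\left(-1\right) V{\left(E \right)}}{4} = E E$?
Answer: $768$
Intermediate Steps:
$V{\left(E \right)} = - 4 E^{2}$ ($V{\left(E \right)} = - 4 E E = - 4 E^{2}$)
$Y{\left(G \right)} = \frac{1}{G}$ ($Y{\left(G \right)} = \frac{1}{- 4 \cdot 0^{2} + G} = \frac{1}{\left(-4\right) 0 + G} = \frac{1}{0 + G} = \frac{1}{G}$)
$q{\left(W \right)} = 1 + W$ ($q{\left(W \right)} = W + 1 = 1 + W$)
$Y{\left(\frac{1}{32} \right)} q{\left(23 \right)} = \frac{1 + 23}{\frac{1}{32}} = \frac{1}{\frac{1}{32}} \cdot 24 = 32 \cdot 24 = 768$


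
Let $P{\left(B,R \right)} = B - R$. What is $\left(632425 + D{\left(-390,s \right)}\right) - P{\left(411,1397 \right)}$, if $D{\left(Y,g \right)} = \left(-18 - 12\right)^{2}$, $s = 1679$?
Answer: $634311$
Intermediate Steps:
$D{\left(Y,g \right)} = 900$ ($D{\left(Y,g \right)} = \left(-30\right)^{2} = 900$)
$\left(632425 + D{\left(-390,s \right)}\right) - P{\left(411,1397 \right)} = \left(632425 + 900\right) - \left(411 - 1397\right) = 633325 - \left(411 - 1397\right) = 633325 - -986 = 633325 + 986 = 634311$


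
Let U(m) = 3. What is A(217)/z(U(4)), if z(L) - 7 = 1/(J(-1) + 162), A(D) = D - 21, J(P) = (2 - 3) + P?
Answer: 31360/1121 ≈ 27.975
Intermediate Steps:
J(P) = -1 + P
A(D) = -21 + D
z(L) = 1121/160 (z(L) = 7 + 1/((-1 - 1) + 162) = 7 + 1/(-2 + 162) = 7 + 1/160 = 1121/160)
A(217)/z(U(4)) = (-21 + 217)/(1121/160) = 196*(160/1121) = 31360/1121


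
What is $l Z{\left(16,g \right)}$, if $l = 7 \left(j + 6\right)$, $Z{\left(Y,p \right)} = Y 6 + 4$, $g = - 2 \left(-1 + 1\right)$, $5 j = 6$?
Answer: $5040$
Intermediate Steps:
$j = \frac{6}{5}$ ($j = \frac{1}{5} \cdot 6 = \frac{6}{5} \approx 1.2$)
$g = 0$ ($g = \left(-2\right) 0 = 0$)
$Z{\left(Y,p \right)} = 4 + 6 Y$ ($Z{\left(Y,p \right)} = 6 Y + 4 = 4 + 6 Y$)
$l = \frac{252}{5}$ ($l = 7 \left(\frac{6}{5} + 6\right) = 7 \cdot \frac{36}{5} = \frac{252}{5} \approx 50.4$)
$l Z{\left(16,g \right)} = \frac{252 \left(4 + 6 \cdot 16\right)}{5} = \frac{252 \left(4 + 96\right)}{5} = \frac{252}{5} \cdot 100 = 5040$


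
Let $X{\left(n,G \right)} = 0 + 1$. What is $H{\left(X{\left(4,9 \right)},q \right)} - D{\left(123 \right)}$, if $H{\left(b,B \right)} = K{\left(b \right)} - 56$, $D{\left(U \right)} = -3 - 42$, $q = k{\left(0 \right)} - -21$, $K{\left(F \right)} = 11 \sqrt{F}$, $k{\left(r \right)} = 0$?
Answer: $0$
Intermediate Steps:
$X{\left(n,G \right)} = 1$
$q = 21$ ($q = 0 - -21 = 0 + 21 = 21$)
$D{\left(U \right)} = -45$ ($D{\left(U \right)} = -3 - 42 = -45$)
$H{\left(b,B \right)} = -56 + 11 \sqrt{b}$ ($H{\left(b,B \right)} = 11 \sqrt{b} - 56 = -56 + 11 \sqrt{b}$)
$H{\left(X{\left(4,9 \right)},q \right)} - D{\left(123 \right)} = \left(-56 + 11 \sqrt{1}\right) - -45 = \left(-56 + 11 \cdot 1\right) + 45 = \left(-56 + 11\right) + 45 = -45 + 45 = 0$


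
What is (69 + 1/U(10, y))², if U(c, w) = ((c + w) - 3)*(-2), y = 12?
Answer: 6869641/1444 ≈ 4757.4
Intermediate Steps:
U(c, w) = 6 - 2*c - 2*w (U(c, w) = (-3 + c + w)*(-2) = 6 - 2*c - 2*w)
(69 + 1/U(10, y))² = (69 + 1/(6 - 2*10 - 2*12))² = (69 + 1/(6 - 20 - 24))² = (69 + 1/(-38))² = (69 - 1/38)² = (2621/38)² = 6869641/1444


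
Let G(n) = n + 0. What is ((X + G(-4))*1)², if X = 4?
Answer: 0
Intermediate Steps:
G(n) = n
((X + G(-4))*1)² = ((4 - 4)*1)² = (0*1)² = 0² = 0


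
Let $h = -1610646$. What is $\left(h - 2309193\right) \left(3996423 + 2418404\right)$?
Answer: $-25145089052853$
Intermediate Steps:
$\left(h - 2309193\right) \left(3996423 + 2418404\right) = \left(-1610646 - 2309193\right) \left(3996423 + 2418404\right) = \left(-3919839\right) 6414827 = -25145089052853$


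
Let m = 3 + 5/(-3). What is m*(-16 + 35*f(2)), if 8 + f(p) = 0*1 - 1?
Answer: -1324/3 ≈ -441.33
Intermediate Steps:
f(p) = -9 (f(p) = -8 + (0*1 - 1) = -8 + (0 - 1) = -8 - 1 = -9)
m = 4/3 (m = 3 + 5*(-⅓) = 3 - 5/3 = 4/3 ≈ 1.3333)
m*(-16 + 35*f(2)) = 4*(-16 + 35*(-9))/3 = 4*(-16 - 315)/3 = (4/3)*(-331) = -1324/3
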